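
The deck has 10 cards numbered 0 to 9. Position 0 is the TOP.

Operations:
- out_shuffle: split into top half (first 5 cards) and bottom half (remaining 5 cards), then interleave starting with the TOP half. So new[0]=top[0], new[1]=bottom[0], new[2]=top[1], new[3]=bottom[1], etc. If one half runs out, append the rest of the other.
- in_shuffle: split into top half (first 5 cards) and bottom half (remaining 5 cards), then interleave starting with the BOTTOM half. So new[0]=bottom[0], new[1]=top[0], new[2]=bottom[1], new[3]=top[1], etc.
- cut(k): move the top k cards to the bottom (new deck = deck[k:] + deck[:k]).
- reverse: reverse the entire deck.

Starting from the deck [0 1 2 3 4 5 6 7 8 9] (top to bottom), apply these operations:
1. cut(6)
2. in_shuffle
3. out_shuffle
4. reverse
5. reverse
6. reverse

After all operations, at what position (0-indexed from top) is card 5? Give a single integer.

Answer: 2

Derivation:
After op 1 (cut(6)): [6 7 8 9 0 1 2 3 4 5]
After op 2 (in_shuffle): [1 6 2 7 3 8 4 9 5 0]
After op 3 (out_shuffle): [1 8 6 4 2 9 7 5 3 0]
After op 4 (reverse): [0 3 5 7 9 2 4 6 8 1]
After op 5 (reverse): [1 8 6 4 2 9 7 5 3 0]
After op 6 (reverse): [0 3 5 7 9 2 4 6 8 1]
Card 5 is at position 2.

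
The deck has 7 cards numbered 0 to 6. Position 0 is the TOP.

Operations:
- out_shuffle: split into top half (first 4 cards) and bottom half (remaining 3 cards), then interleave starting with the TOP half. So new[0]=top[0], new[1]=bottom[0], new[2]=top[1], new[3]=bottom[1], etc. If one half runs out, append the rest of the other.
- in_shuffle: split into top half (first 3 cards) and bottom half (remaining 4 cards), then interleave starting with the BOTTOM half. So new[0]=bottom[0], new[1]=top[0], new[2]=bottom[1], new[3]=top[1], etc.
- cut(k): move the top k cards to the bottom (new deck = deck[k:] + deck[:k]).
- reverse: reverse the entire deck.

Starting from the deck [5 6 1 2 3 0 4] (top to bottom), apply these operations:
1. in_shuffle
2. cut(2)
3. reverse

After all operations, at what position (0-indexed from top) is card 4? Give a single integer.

After op 1 (in_shuffle): [2 5 3 6 0 1 4]
After op 2 (cut(2)): [3 6 0 1 4 2 5]
After op 3 (reverse): [5 2 4 1 0 6 3]
Card 4 is at position 2.

Answer: 2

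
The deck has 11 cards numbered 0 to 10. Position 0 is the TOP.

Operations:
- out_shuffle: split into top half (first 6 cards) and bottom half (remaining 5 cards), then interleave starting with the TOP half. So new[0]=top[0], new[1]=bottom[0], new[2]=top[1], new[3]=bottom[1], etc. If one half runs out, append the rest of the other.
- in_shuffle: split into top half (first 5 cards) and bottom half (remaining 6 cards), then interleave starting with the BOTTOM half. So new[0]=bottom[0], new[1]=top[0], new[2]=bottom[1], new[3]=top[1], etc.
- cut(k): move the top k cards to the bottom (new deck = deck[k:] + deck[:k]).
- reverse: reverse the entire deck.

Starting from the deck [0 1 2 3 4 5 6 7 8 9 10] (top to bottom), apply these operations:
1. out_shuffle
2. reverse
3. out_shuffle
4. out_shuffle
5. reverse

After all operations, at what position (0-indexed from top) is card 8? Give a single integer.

Answer: 1

Derivation:
After op 1 (out_shuffle): [0 6 1 7 2 8 3 9 4 10 5]
After op 2 (reverse): [5 10 4 9 3 8 2 7 1 6 0]
After op 3 (out_shuffle): [5 2 10 7 4 1 9 6 3 0 8]
After op 4 (out_shuffle): [5 9 2 6 10 3 7 0 4 8 1]
After op 5 (reverse): [1 8 4 0 7 3 10 6 2 9 5]
Card 8 is at position 1.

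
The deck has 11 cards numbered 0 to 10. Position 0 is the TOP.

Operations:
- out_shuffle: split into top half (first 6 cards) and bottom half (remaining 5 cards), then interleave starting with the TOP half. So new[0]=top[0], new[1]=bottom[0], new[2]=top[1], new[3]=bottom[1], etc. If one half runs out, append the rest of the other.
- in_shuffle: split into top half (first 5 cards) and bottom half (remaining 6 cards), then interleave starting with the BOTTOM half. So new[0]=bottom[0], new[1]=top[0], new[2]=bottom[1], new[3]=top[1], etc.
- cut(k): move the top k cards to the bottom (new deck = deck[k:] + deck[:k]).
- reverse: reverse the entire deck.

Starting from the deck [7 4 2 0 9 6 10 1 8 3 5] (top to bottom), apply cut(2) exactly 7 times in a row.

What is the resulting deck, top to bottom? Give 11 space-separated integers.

After op 1 (cut(2)): [2 0 9 6 10 1 8 3 5 7 4]
After op 2 (cut(2)): [9 6 10 1 8 3 5 7 4 2 0]
After op 3 (cut(2)): [10 1 8 3 5 7 4 2 0 9 6]
After op 4 (cut(2)): [8 3 5 7 4 2 0 9 6 10 1]
After op 5 (cut(2)): [5 7 4 2 0 9 6 10 1 8 3]
After op 6 (cut(2)): [4 2 0 9 6 10 1 8 3 5 7]
After op 7 (cut(2)): [0 9 6 10 1 8 3 5 7 4 2]

Answer: 0 9 6 10 1 8 3 5 7 4 2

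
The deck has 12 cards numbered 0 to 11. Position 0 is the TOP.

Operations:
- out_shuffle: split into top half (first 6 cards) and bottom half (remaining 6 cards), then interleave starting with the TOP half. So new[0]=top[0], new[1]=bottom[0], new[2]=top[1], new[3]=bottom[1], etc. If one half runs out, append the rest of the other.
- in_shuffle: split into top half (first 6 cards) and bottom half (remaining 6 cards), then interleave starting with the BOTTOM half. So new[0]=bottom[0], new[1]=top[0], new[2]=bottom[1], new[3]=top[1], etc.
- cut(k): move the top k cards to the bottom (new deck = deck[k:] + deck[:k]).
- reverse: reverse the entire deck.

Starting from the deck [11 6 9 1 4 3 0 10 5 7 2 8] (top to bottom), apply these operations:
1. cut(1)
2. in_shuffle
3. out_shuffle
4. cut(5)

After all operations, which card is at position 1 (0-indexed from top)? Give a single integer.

After op 1 (cut(1)): [6 9 1 4 3 0 10 5 7 2 8 11]
After op 2 (in_shuffle): [10 6 5 9 7 1 2 4 8 3 11 0]
After op 3 (out_shuffle): [10 2 6 4 5 8 9 3 7 11 1 0]
After op 4 (cut(5)): [8 9 3 7 11 1 0 10 2 6 4 5]
Position 1: card 9.

Answer: 9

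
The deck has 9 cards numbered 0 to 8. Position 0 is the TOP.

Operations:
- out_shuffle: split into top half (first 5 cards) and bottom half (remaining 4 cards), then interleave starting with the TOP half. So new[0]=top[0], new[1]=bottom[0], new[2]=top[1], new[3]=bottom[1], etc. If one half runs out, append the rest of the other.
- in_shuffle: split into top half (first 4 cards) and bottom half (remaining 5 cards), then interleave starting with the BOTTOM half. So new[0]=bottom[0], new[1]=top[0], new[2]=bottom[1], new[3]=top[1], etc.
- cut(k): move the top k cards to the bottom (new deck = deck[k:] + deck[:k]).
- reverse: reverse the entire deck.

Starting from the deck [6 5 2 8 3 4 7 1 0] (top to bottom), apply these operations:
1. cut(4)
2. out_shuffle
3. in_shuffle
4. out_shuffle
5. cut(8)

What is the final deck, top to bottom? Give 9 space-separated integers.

Answer: 1 7 4 3 8 2 5 6 0

Derivation:
After op 1 (cut(4)): [3 4 7 1 0 6 5 2 8]
After op 2 (out_shuffle): [3 6 4 5 7 2 1 8 0]
After op 3 (in_shuffle): [7 3 2 6 1 4 8 5 0]
After op 4 (out_shuffle): [7 4 3 8 2 5 6 0 1]
After op 5 (cut(8)): [1 7 4 3 8 2 5 6 0]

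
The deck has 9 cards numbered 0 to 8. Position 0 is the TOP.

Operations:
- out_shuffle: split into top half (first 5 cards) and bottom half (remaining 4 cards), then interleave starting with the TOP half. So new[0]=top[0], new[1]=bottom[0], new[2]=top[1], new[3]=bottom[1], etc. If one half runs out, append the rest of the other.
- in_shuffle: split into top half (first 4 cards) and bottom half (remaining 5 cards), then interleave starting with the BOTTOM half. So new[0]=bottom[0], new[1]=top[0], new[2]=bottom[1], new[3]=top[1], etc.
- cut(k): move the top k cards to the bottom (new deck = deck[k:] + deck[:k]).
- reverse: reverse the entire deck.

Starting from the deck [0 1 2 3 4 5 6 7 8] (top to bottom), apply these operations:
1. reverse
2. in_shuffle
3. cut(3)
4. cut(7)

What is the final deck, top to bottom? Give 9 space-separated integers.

After op 1 (reverse): [8 7 6 5 4 3 2 1 0]
After op 2 (in_shuffle): [4 8 3 7 2 6 1 5 0]
After op 3 (cut(3)): [7 2 6 1 5 0 4 8 3]
After op 4 (cut(7)): [8 3 7 2 6 1 5 0 4]

Answer: 8 3 7 2 6 1 5 0 4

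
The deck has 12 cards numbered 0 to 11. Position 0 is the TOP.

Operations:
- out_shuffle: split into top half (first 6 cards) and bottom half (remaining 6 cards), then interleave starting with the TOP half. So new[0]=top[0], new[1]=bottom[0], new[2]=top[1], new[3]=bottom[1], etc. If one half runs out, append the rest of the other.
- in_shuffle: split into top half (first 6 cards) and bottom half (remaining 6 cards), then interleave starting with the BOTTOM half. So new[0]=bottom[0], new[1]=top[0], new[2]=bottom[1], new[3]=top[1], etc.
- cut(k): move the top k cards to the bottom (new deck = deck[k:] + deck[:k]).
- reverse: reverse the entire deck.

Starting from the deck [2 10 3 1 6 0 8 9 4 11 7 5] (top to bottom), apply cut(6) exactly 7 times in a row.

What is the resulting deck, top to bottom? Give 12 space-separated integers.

Answer: 8 9 4 11 7 5 2 10 3 1 6 0

Derivation:
After op 1 (cut(6)): [8 9 4 11 7 5 2 10 3 1 6 0]
After op 2 (cut(6)): [2 10 3 1 6 0 8 9 4 11 7 5]
After op 3 (cut(6)): [8 9 4 11 7 5 2 10 3 1 6 0]
After op 4 (cut(6)): [2 10 3 1 6 0 8 9 4 11 7 5]
After op 5 (cut(6)): [8 9 4 11 7 5 2 10 3 1 6 0]
After op 6 (cut(6)): [2 10 3 1 6 0 8 9 4 11 7 5]
After op 7 (cut(6)): [8 9 4 11 7 5 2 10 3 1 6 0]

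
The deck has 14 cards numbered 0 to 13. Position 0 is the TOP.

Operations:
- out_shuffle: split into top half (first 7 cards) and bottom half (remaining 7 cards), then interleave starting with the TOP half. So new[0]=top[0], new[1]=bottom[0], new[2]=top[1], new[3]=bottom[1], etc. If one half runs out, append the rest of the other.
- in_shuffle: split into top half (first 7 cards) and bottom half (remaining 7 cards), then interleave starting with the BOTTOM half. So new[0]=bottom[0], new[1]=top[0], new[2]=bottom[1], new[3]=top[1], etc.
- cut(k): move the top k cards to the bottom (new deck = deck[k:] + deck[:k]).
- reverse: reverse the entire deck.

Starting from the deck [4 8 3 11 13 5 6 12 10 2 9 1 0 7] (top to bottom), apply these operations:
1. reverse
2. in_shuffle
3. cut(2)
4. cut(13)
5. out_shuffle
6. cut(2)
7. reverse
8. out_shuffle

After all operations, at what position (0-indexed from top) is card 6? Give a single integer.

After op 1 (reverse): [7 0 1 9 2 10 12 6 5 13 11 3 8 4]
After op 2 (in_shuffle): [6 7 5 0 13 1 11 9 3 2 8 10 4 12]
After op 3 (cut(2)): [5 0 13 1 11 9 3 2 8 10 4 12 6 7]
After op 4 (cut(13)): [7 5 0 13 1 11 9 3 2 8 10 4 12 6]
After op 5 (out_shuffle): [7 3 5 2 0 8 13 10 1 4 11 12 9 6]
After op 6 (cut(2)): [5 2 0 8 13 10 1 4 11 12 9 6 7 3]
After op 7 (reverse): [3 7 6 9 12 11 4 1 10 13 8 0 2 5]
After op 8 (out_shuffle): [3 1 7 10 6 13 9 8 12 0 11 2 4 5]
Card 6 is at position 4.

Answer: 4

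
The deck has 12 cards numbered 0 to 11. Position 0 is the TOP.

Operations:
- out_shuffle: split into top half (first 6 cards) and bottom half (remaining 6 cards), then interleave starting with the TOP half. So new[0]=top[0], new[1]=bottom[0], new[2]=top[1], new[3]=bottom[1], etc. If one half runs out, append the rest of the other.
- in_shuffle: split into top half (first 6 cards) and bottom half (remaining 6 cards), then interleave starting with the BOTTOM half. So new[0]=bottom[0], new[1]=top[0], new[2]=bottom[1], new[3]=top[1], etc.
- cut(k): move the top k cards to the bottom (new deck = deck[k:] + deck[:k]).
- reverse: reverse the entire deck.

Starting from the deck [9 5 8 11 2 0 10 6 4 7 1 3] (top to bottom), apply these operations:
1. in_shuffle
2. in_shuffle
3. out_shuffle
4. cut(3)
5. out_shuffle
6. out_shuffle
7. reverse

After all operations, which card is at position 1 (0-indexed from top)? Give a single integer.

Answer: 8

Derivation:
After op 1 (in_shuffle): [10 9 6 5 4 8 7 11 1 2 3 0]
After op 2 (in_shuffle): [7 10 11 9 1 6 2 5 3 4 0 8]
After op 3 (out_shuffle): [7 2 10 5 11 3 9 4 1 0 6 8]
After op 4 (cut(3)): [5 11 3 9 4 1 0 6 8 7 2 10]
After op 5 (out_shuffle): [5 0 11 6 3 8 9 7 4 2 1 10]
After op 6 (out_shuffle): [5 9 0 7 11 4 6 2 3 1 8 10]
After op 7 (reverse): [10 8 1 3 2 6 4 11 7 0 9 5]
Position 1: card 8.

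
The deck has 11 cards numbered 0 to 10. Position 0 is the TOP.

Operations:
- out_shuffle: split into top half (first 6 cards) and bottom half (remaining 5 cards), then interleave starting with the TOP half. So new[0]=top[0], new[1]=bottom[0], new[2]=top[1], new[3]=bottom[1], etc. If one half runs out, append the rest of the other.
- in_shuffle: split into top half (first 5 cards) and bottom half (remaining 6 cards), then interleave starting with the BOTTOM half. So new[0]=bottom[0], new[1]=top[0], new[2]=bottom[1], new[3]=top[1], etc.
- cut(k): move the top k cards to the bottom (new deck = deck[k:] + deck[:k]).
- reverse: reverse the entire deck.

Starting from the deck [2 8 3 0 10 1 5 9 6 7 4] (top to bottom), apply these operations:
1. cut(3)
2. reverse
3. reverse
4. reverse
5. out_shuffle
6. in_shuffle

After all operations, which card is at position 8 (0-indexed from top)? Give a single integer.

After op 1 (cut(3)): [0 10 1 5 9 6 7 4 2 8 3]
After op 2 (reverse): [3 8 2 4 7 6 9 5 1 10 0]
After op 3 (reverse): [0 10 1 5 9 6 7 4 2 8 3]
After op 4 (reverse): [3 8 2 4 7 6 9 5 1 10 0]
After op 5 (out_shuffle): [3 9 8 5 2 1 4 10 7 0 6]
After op 6 (in_shuffle): [1 3 4 9 10 8 7 5 0 2 6]
Position 8: card 0.

Answer: 0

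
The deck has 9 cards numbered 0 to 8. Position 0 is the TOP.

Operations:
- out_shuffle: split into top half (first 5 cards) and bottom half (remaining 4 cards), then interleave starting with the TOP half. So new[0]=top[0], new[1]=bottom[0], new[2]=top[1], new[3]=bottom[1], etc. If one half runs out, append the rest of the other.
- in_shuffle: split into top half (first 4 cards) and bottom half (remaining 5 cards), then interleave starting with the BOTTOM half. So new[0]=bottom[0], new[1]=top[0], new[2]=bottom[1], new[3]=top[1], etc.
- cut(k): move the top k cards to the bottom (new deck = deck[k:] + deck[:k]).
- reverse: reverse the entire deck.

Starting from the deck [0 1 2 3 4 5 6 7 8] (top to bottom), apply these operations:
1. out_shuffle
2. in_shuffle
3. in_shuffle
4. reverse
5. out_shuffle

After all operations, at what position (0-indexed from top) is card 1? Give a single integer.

After op 1 (out_shuffle): [0 5 1 6 2 7 3 8 4]
After op 2 (in_shuffle): [2 0 7 5 3 1 8 6 4]
After op 3 (in_shuffle): [3 2 1 0 8 7 6 5 4]
After op 4 (reverse): [4 5 6 7 8 0 1 2 3]
After op 5 (out_shuffle): [4 0 5 1 6 2 7 3 8]
Card 1 is at position 3.

Answer: 3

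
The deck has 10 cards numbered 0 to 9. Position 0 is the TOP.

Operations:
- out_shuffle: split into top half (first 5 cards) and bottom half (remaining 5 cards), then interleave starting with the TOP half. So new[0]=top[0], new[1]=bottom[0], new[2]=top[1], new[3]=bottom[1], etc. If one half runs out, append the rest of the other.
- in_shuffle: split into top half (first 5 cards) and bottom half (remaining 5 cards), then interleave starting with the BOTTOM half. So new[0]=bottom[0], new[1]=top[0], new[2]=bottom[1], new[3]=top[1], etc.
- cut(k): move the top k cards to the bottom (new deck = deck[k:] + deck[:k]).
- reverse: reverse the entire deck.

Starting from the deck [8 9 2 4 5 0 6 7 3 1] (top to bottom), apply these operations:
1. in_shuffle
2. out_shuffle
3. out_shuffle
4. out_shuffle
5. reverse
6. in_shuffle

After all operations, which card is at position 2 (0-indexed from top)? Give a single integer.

Answer: 3

Derivation:
After op 1 (in_shuffle): [0 8 6 9 7 2 3 4 1 5]
After op 2 (out_shuffle): [0 2 8 3 6 4 9 1 7 5]
After op 3 (out_shuffle): [0 4 2 9 8 1 3 7 6 5]
After op 4 (out_shuffle): [0 1 4 3 2 7 9 6 8 5]
After op 5 (reverse): [5 8 6 9 7 2 3 4 1 0]
After op 6 (in_shuffle): [2 5 3 8 4 6 1 9 0 7]
Position 2: card 3.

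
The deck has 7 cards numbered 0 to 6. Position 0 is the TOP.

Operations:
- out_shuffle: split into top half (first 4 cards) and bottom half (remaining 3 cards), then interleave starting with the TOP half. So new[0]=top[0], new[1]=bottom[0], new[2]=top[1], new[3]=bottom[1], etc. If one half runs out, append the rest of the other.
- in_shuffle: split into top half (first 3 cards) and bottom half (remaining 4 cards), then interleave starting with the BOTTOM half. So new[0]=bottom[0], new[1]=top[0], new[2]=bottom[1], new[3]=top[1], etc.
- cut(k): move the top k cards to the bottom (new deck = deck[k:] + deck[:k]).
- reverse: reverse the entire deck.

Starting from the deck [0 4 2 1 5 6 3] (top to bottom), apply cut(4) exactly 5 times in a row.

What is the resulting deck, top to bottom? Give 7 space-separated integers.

Answer: 3 0 4 2 1 5 6

Derivation:
After op 1 (cut(4)): [5 6 3 0 4 2 1]
After op 2 (cut(4)): [4 2 1 5 6 3 0]
After op 3 (cut(4)): [6 3 0 4 2 1 5]
After op 4 (cut(4)): [2 1 5 6 3 0 4]
After op 5 (cut(4)): [3 0 4 2 1 5 6]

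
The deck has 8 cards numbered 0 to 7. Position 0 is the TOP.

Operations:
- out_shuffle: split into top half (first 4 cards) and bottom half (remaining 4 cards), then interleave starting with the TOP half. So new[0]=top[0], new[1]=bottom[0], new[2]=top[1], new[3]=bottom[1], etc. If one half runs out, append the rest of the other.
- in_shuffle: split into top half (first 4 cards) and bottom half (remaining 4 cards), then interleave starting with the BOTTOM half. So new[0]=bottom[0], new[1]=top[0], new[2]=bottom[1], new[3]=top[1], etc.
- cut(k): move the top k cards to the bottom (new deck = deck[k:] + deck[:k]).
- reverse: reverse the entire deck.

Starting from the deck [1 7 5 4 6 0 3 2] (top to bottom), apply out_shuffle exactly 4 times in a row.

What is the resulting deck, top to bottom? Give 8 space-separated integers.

After op 1 (out_shuffle): [1 6 7 0 5 3 4 2]
After op 2 (out_shuffle): [1 5 6 3 7 4 0 2]
After op 3 (out_shuffle): [1 7 5 4 6 0 3 2]
After op 4 (out_shuffle): [1 6 7 0 5 3 4 2]

Answer: 1 6 7 0 5 3 4 2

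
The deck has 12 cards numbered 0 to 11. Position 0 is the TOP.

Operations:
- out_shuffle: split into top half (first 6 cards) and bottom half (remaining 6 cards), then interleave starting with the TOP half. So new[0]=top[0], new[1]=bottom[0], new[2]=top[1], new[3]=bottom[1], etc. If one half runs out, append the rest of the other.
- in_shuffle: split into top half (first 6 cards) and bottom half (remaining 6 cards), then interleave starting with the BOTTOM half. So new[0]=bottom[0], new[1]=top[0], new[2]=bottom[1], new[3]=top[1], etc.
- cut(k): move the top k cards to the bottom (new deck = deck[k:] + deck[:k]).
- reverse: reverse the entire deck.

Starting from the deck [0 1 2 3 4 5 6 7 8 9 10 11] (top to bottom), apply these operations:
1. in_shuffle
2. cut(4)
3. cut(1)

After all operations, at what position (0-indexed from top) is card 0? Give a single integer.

After op 1 (in_shuffle): [6 0 7 1 8 2 9 3 10 4 11 5]
After op 2 (cut(4)): [8 2 9 3 10 4 11 5 6 0 7 1]
After op 3 (cut(1)): [2 9 3 10 4 11 5 6 0 7 1 8]
Card 0 is at position 8.

Answer: 8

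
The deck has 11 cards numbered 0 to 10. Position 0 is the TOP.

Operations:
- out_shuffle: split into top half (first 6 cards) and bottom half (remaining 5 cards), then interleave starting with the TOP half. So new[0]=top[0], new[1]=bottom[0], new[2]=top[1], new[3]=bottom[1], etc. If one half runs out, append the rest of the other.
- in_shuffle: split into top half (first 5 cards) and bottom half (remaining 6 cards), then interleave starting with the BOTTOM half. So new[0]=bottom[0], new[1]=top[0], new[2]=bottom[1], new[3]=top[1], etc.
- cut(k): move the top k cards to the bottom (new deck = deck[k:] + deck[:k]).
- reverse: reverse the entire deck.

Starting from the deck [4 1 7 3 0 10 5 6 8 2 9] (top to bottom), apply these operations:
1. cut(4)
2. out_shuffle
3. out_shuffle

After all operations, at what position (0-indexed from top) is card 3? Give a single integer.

Answer: 7

Derivation:
After op 1 (cut(4)): [0 10 5 6 8 2 9 4 1 7 3]
After op 2 (out_shuffle): [0 9 10 4 5 1 6 7 8 3 2]
After op 3 (out_shuffle): [0 6 9 7 10 8 4 3 5 2 1]
Card 3 is at position 7.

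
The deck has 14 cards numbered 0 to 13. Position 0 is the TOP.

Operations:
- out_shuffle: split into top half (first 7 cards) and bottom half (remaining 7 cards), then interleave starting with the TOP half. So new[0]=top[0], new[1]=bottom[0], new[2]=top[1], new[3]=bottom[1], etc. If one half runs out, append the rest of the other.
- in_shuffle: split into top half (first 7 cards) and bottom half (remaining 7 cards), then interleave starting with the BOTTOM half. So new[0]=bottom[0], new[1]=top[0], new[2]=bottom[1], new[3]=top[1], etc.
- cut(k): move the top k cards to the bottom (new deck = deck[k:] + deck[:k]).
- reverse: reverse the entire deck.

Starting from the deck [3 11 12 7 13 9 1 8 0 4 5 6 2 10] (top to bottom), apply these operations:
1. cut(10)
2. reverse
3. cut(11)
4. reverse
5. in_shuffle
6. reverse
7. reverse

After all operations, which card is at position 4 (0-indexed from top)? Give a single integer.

Answer: 0

Derivation:
After op 1 (cut(10)): [5 6 2 10 3 11 12 7 13 9 1 8 0 4]
After op 2 (reverse): [4 0 8 1 9 13 7 12 11 3 10 2 6 5]
After op 3 (cut(11)): [2 6 5 4 0 8 1 9 13 7 12 11 3 10]
After op 4 (reverse): [10 3 11 12 7 13 9 1 8 0 4 5 6 2]
After op 5 (in_shuffle): [1 10 8 3 0 11 4 12 5 7 6 13 2 9]
After op 6 (reverse): [9 2 13 6 7 5 12 4 11 0 3 8 10 1]
After op 7 (reverse): [1 10 8 3 0 11 4 12 5 7 6 13 2 9]
Position 4: card 0.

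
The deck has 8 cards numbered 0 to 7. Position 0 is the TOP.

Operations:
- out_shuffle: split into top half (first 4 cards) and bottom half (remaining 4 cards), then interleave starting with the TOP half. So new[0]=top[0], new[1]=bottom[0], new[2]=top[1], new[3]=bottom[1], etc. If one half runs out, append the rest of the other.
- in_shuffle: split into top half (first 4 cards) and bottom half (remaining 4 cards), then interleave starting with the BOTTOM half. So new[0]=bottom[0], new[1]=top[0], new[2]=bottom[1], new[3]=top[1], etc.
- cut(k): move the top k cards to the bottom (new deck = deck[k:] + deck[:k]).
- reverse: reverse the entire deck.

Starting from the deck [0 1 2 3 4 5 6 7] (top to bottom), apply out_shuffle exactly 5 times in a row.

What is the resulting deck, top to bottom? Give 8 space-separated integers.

Answer: 0 2 4 6 1 3 5 7

Derivation:
After op 1 (out_shuffle): [0 4 1 5 2 6 3 7]
After op 2 (out_shuffle): [0 2 4 6 1 3 5 7]
After op 3 (out_shuffle): [0 1 2 3 4 5 6 7]
After op 4 (out_shuffle): [0 4 1 5 2 6 3 7]
After op 5 (out_shuffle): [0 2 4 6 1 3 5 7]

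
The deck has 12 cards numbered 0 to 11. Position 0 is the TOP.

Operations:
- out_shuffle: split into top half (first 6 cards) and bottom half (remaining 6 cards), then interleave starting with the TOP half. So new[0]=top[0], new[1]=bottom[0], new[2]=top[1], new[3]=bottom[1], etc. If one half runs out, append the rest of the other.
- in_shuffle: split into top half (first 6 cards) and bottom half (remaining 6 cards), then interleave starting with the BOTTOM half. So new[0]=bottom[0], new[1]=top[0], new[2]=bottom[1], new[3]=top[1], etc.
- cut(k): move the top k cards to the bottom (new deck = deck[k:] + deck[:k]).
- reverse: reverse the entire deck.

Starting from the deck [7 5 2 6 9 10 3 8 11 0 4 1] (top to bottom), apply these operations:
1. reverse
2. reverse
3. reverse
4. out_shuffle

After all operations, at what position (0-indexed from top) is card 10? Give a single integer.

After op 1 (reverse): [1 4 0 11 8 3 10 9 6 2 5 7]
After op 2 (reverse): [7 5 2 6 9 10 3 8 11 0 4 1]
After op 3 (reverse): [1 4 0 11 8 3 10 9 6 2 5 7]
After op 4 (out_shuffle): [1 10 4 9 0 6 11 2 8 5 3 7]
Card 10 is at position 1.

Answer: 1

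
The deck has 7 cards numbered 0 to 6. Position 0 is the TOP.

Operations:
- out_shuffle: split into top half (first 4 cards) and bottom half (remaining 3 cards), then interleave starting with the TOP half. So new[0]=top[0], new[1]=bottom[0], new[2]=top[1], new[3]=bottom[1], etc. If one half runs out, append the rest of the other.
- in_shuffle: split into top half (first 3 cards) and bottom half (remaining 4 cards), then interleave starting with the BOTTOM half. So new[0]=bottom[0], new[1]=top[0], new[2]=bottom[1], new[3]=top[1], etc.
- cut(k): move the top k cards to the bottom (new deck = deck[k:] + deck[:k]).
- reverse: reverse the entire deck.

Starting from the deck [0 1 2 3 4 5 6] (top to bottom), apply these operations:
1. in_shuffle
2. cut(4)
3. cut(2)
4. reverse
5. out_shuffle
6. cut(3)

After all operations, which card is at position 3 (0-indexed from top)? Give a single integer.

After op 1 (in_shuffle): [3 0 4 1 5 2 6]
After op 2 (cut(4)): [5 2 6 3 0 4 1]
After op 3 (cut(2)): [6 3 0 4 1 5 2]
After op 4 (reverse): [2 5 1 4 0 3 6]
After op 5 (out_shuffle): [2 0 5 3 1 6 4]
After op 6 (cut(3)): [3 1 6 4 2 0 5]
Position 3: card 4.

Answer: 4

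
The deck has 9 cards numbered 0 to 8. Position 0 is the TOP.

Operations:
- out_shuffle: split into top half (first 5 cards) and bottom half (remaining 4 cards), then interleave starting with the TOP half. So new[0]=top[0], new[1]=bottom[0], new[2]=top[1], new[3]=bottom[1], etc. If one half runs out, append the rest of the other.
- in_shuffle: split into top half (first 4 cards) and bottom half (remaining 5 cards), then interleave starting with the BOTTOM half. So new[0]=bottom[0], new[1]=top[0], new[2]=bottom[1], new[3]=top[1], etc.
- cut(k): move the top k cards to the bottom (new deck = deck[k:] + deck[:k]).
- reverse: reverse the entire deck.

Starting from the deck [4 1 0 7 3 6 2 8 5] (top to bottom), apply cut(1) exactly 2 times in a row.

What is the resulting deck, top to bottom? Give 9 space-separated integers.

Answer: 0 7 3 6 2 8 5 4 1

Derivation:
After op 1 (cut(1)): [1 0 7 3 6 2 8 5 4]
After op 2 (cut(1)): [0 7 3 6 2 8 5 4 1]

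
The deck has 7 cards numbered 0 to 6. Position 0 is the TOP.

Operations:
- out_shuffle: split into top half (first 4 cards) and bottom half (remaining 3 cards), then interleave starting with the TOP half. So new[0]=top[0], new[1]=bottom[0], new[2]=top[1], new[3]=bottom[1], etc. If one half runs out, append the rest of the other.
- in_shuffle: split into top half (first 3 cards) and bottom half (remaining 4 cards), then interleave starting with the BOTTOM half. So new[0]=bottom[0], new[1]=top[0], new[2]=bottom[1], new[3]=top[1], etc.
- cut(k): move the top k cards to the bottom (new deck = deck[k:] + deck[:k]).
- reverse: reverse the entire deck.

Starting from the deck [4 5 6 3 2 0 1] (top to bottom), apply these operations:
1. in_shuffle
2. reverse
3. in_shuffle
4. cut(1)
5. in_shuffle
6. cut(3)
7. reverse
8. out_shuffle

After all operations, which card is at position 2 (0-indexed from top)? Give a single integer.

Answer: 1

Derivation:
After op 1 (in_shuffle): [3 4 2 5 0 6 1]
After op 2 (reverse): [1 6 0 5 2 4 3]
After op 3 (in_shuffle): [5 1 2 6 4 0 3]
After op 4 (cut(1)): [1 2 6 4 0 3 5]
After op 5 (in_shuffle): [4 1 0 2 3 6 5]
After op 6 (cut(3)): [2 3 6 5 4 1 0]
After op 7 (reverse): [0 1 4 5 6 3 2]
After op 8 (out_shuffle): [0 6 1 3 4 2 5]
Position 2: card 1.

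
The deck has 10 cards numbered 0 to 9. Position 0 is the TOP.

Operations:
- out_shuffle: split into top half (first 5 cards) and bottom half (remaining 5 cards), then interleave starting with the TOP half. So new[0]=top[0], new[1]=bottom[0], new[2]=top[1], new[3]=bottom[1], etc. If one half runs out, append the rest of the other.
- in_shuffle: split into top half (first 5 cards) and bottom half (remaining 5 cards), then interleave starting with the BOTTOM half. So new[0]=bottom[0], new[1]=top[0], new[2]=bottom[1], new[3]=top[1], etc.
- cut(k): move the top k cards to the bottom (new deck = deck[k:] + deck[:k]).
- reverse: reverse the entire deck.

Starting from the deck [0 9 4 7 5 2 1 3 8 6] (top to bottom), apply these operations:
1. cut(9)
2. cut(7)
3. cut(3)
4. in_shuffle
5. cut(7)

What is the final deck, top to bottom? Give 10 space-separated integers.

After op 1 (cut(9)): [6 0 9 4 7 5 2 1 3 8]
After op 2 (cut(7)): [1 3 8 6 0 9 4 7 5 2]
After op 3 (cut(3)): [6 0 9 4 7 5 2 1 3 8]
After op 4 (in_shuffle): [5 6 2 0 1 9 3 4 8 7]
After op 5 (cut(7)): [4 8 7 5 6 2 0 1 9 3]

Answer: 4 8 7 5 6 2 0 1 9 3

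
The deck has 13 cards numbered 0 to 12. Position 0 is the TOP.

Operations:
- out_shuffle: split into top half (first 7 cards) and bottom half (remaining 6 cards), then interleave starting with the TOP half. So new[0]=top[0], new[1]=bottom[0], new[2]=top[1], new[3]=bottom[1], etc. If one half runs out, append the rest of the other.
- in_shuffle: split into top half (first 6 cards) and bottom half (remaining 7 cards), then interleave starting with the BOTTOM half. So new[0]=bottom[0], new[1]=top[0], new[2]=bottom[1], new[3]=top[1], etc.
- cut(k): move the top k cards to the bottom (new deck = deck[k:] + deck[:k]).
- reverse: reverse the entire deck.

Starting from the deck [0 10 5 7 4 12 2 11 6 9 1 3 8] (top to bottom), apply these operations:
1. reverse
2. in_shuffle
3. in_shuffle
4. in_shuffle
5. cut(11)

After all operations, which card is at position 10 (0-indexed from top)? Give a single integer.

After op 1 (reverse): [8 3 1 9 6 11 2 12 4 7 5 10 0]
After op 2 (in_shuffle): [2 8 12 3 4 1 7 9 5 6 10 11 0]
After op 3 (in_shuffle): [7 2 9 8 5 12 6 3 10 4 11 1 0]
After op 4 (in_shuffle): [6 7 3 2 10 9 4 8 11 5 1 12 0]
After op 5 (cut(11)): [12 0 6 7 3 2 10 9 4 8 11 5 1]
Position 10: card 11.

Answer: 11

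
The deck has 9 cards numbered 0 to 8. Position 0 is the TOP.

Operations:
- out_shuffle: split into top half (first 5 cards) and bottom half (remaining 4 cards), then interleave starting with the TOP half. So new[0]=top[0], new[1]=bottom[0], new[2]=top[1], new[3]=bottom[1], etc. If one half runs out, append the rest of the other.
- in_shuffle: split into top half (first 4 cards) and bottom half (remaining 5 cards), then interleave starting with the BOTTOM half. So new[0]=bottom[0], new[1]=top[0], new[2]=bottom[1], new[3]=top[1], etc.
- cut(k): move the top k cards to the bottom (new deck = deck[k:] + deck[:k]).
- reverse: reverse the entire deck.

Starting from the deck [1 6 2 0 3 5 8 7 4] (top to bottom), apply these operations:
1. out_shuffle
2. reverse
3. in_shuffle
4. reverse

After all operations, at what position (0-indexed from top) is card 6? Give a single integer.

After op 1 (out_shuffle): [1 5 6 8 2 7 0 4 3]
After op 2 (reverse): [3 4 0 7 2 8 6 5 1]
After op 3 (in_shuffle): [2 3 8 4 6 0 5 7 1]
After op 4 (reverse): [1 7 5 0 6 4 8 3 2]
Card 6 is at position 4.

Answer: 4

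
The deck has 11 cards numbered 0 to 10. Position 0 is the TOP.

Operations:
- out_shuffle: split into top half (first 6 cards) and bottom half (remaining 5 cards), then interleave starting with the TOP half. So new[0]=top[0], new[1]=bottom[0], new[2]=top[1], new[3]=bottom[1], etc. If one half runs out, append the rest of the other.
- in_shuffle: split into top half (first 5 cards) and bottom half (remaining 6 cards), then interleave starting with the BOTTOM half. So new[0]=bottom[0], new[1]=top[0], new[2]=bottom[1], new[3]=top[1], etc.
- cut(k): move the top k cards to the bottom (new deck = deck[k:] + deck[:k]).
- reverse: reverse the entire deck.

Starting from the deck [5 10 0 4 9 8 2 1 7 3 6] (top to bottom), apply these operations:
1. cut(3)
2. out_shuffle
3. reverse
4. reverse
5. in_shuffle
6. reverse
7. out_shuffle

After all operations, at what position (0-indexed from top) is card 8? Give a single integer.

Answer: 2

Derivation:
After op 1 (cut(3)): [4 9 8 2 1 7 3 6 5 10 0]
After op 2 (out_shuffle): [4 3 9 6 8 5 2 10 1 0 7]
After op 3 (reverse): [7 0 1 10 2 5 8 6 9 3 4]
After op 4 (reverse): [4 3 9 6 8 5 2 10 1 0 7]
After op 5 (in_shuffle): [5 4 2 3 10 9 1 6 0 8 7]
After op 6 (reverse): [7 8 0 6 1 9 10 3 2 4 5]
After op 7 (out_shuffle): [7 10 8 3 0 2 6 4 1 5 9]
Card 8 is at position 2.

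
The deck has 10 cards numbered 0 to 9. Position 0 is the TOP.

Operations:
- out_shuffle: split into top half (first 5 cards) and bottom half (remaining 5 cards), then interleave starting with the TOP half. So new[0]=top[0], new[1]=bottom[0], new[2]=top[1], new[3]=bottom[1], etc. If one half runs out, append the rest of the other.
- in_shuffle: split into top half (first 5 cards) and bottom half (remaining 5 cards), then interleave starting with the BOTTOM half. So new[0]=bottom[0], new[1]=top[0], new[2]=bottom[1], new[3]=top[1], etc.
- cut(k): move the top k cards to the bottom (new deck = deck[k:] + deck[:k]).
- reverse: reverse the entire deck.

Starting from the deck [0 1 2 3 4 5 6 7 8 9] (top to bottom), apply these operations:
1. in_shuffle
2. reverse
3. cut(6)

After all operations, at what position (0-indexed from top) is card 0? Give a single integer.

Answer: 2

Derivation:
After op 1 (in_shuffle): [5 0 6 1 7 2 8 3 9 4]
After op 2 (reverse): [4 9 3 8 2 7 1 6 0 5]
After op 3 (cut(6)): [1 6 0 5 4 9 3 8 2 7]
Card 0 is at position 2.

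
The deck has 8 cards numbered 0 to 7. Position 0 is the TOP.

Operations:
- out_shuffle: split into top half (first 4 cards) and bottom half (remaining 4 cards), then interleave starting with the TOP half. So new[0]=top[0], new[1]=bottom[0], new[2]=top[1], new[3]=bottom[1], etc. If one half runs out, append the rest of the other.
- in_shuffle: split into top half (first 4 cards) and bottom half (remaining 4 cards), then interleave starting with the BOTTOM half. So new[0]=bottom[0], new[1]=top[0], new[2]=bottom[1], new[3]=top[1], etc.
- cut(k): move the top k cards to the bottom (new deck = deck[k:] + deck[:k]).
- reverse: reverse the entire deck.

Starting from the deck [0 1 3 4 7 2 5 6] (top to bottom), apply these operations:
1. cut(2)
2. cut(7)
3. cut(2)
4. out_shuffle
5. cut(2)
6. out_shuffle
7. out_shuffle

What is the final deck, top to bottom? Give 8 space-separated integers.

Answer: 7 2 5 4 0 1 3 6

Derivation:
After op 1 (cut(2)): [3 4 7 2 5 6 0 1]
After op 2 (cut(7)): [1 3 4 7 2 5 6 0]
After op 3 (cut(2)): [4 7 2 5 6 0 1 3]
After op 4 (out_shuffle): [4 6 7 0 2 1 5 3]
After op 5 (cut(2)): [7 0 2 1 5 3 4 6]
After op 6 (out_shuffle): [7 5 0 3 2 4 1 6]
After op 7 (out_shuffle): [7 2 5 4 0 1 3 6]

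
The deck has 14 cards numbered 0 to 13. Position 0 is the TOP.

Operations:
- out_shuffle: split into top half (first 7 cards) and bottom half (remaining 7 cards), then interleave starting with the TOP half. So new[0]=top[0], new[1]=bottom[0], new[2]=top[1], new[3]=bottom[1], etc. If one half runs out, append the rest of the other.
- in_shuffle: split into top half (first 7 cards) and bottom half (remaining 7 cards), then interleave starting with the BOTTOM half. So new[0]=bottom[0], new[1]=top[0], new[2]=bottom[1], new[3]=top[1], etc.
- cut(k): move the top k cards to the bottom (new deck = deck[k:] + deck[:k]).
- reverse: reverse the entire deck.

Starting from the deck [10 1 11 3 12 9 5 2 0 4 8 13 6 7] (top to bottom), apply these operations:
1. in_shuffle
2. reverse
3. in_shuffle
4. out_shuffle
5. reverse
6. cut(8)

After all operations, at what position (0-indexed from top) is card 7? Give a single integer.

After op 1 (in_shuffle): [2 10 0 1 4 11 8 3 13 12 6 9 7 5]
After op 2 (reverse): [5 7 9 6 12 13 3 8 11 4 1 0 10 2]
After op 3 (in_shuffle): [8 5 11 7 4 9 1 6 0 12 10 13 2 3]
After op 4 (out_shuffle): [8 6 5 0 11 12 7 10 4 13 9 2 1 3]
After op 5 (reverse): [3 1 2 9 13 4 10 7 12 11 0 5 6 8]
After op 6 (cut(8)): [12 11 0 5 6 8 3 1 2 9 13 4 10 7]
Card 7 is at position 13.

Answer: 13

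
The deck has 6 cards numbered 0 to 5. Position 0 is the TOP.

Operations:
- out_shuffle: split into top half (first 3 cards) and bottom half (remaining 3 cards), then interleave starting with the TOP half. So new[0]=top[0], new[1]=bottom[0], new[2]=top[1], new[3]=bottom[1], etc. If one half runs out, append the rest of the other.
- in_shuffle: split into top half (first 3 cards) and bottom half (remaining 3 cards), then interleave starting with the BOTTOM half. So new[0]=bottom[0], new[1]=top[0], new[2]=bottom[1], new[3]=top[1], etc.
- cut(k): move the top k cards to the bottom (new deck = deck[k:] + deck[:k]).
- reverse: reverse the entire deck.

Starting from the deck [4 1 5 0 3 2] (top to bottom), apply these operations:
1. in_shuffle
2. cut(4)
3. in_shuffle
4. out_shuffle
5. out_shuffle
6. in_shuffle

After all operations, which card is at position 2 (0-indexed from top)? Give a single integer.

Answer: 2

Derivation:
After op 1 (in_shuffle): [0 4 3 1 2 5]
After op 2 (cut(4)): [2 5 0 4 3 1]
After op 3 (in_shuffle): [4 2 3 5 1 0]
After op 4 (out_shuffle): [4 5 2 1 3 0]
After op 5 (out_shuffle): [4 1 5 3 2 0]
After op 6 (in_shuffle): [3 4 2 1 0 5]
Position 2: card 2.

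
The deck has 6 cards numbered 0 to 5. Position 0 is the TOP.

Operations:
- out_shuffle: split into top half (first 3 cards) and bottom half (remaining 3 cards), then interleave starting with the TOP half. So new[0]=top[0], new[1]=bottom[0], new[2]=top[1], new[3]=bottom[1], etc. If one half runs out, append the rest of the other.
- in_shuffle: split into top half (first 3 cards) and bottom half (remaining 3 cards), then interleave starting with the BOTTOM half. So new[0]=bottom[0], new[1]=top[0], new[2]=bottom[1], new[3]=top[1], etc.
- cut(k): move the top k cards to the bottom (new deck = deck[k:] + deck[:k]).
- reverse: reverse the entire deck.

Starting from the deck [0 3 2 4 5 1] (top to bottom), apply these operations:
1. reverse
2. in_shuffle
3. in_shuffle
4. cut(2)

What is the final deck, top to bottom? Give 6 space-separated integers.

After op 1 (reverse): [1 5 4 2 3 0]
After op 2 (in_shuffle): [2 1 3 5 0 4]
After op 3 (in_shuffle): [5 2 0 1 4 3]
After op 4 (cut(2)): [0 1 4 3 5 2]

Answer: 0 1 4 3 5 2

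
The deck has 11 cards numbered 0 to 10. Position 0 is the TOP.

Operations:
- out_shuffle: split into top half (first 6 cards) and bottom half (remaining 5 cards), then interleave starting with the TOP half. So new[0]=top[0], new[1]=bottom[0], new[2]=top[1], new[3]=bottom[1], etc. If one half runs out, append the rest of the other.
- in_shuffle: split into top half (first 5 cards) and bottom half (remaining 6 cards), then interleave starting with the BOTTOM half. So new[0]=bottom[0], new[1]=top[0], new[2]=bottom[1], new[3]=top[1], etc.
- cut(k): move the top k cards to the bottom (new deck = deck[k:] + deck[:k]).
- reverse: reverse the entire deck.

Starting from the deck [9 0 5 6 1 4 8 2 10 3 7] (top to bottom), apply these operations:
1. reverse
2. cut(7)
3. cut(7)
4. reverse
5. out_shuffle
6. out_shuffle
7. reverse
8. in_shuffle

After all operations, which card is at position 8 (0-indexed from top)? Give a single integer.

Answer: 9

Derivation:
After op 1 (reverse): [7 3 10 2 8 4 1 6 5 0 9]
After op 2 (cut(7)): [6 5 0 9 7 3 10 2 8 4 1]
After op 3 (cut(7)): [2 8 4 1 6 5 0 9 7 3 10]
After op 4 (reverse): [10 3 7 9 0 5 6 1 4 8 2]
After op 5 (out_shuffle): [10 6 3 1 7 4 9 8 0 2 5]
After op 6 (out_shuffle): [10 9 6 8 3 0 1 2 7 5 4]
After op 7 (reverse): [4 5 7 2 1 0 3 8 6 9 10]
After op 8 (in_shuffle): [0 4 3 5 8 7 6 2 9 1 10]
Position 8: card 9.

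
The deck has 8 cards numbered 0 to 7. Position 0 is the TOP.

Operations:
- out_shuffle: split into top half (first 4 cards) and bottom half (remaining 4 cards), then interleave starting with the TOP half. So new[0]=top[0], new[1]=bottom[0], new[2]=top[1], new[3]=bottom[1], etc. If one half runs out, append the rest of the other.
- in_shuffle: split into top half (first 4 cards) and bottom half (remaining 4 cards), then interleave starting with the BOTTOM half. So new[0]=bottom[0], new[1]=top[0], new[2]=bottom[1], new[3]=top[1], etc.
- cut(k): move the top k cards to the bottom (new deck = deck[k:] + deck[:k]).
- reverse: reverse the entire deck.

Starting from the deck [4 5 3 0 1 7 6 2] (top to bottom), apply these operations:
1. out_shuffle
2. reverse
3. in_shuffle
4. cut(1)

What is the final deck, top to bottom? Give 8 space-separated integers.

After op 1 (out_shuffle): [4 1 5 7 3 6 0 2]
After op 2 (reverse): [2 0 6 3 7 5 1 4]
After op 3 (in_shuffle): [7 2 5 0 1 6 4 3]
After op 4 (cut(1)): [2 5 0 1 6 4 3 7]

Answer: 2 5 0 1 6 4 3 7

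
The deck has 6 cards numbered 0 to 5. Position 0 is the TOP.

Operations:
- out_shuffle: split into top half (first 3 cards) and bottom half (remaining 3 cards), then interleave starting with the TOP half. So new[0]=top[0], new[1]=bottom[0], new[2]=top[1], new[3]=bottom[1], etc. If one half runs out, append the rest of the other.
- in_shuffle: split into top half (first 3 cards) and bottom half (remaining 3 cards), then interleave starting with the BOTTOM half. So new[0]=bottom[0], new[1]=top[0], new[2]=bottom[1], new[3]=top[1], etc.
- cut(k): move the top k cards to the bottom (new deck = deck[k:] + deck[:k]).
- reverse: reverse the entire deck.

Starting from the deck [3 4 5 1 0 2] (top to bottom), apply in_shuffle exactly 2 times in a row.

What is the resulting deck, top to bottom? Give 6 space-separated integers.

Answer: 4 1 2 3 5 0

Derivation:
After op 1 (in_shuffle): [1 3 0 4 2 5]
After op 2 (in_shuffle): [4 1 2 3 5 0]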